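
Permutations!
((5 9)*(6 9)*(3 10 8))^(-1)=(3 8 10)(5 9 6)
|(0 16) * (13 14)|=2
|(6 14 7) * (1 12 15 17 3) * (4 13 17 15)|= 6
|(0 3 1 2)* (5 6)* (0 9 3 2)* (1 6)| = |(0 2 9 3 6 5 1)| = 7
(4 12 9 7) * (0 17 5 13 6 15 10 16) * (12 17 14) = [14, 1, 2, 3, 17, 13, 15, 4, 8, 7, 16, 11, 9, 6, 12, 10, 0, 5] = (0 14 12 9 7 4 17 5 13 6 15 10 16)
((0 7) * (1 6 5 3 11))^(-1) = (0 7)(1 11 3 5 6)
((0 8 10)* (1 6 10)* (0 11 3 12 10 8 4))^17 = (0 4)(1 8 6)(3 12 10 11)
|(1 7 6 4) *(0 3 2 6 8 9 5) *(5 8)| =|(0 3 2 6 4 1 7 5)(8 9)| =8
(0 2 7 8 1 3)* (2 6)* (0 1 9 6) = (1 3)(2 7 8 9 6) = [0, 3, 7, 1, 4, 5, 2, 8, 9, 6]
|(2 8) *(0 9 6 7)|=|(0 9 6 7)(2 8)|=4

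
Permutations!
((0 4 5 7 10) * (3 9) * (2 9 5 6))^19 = ((0 4 6 2 9 3 5 7 10))^19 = (0 4 6 2 9 3 5 7 10)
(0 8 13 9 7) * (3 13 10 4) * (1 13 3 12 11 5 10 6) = (0 8 6 1 13 9 7)(4 12 11 5 10) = [8, 13, 2, 3, 12, 10, 1, 0, 6, 7, 4, 5, 11, 9]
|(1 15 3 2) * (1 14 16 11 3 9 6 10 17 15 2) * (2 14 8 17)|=|(1 14 16 11 3)(2 8 17 15 9 6 10)|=35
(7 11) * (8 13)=(7 11)(8 13)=[0, 1, 2, 3, 4, 5, 6, 11, 13, 9, 10, 7, 12, 8]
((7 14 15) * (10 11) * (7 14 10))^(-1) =(7 11 10)(14 15)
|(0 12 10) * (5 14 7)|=3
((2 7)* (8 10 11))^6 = (11)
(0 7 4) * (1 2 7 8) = [8, 2, 7, 3, 0, 5, 6, 4, 1] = (0 8 1 2 7 4)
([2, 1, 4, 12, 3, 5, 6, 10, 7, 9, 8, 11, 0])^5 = (12)(7 8 10)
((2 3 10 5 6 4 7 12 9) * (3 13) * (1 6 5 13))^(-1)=(1 2 9 12 7 4 6)(3 13 10)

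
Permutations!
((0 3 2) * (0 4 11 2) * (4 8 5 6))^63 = (0 3)(2 6)(4 8)(5 11)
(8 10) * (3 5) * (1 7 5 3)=(1 7 5)(8 10)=[0, 7, 2, 3, 4, 1, 6, 5, 10, 9, 8]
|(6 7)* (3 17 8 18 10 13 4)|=14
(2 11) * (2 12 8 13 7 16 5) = [0, 1, 11, 3, 4, 2, 6, 16, 13, 9, 10, 12, 8, 7, 14, 15, 5] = (2 11 12 8 13 7 16 5)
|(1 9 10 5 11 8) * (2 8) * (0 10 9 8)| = 10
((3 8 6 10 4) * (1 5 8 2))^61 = (1 4 8 2 10 5 3 6)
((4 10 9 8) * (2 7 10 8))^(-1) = ((2 7 10 9)(4 8))^(-1) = (2 9 10 7)(4 8)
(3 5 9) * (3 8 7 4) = (3 5 9 8 7 4) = [0, 1, 2, 5, 3, 9, 6, 4, 7, 8]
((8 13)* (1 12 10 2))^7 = ((1 12 10 2)(8 13))^7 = (1 2 10 12)(8 13)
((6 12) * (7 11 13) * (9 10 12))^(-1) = (6 12 10 9)(7 13 11)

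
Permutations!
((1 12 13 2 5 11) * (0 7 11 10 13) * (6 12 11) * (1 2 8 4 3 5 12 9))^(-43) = (0 11 6 12 1 7 2 9)(3 4 8 13 10 5)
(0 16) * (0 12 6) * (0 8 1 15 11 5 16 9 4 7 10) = (0 9 4 7 10)(1 15 11 5 16 12 6 8) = [9, 15, 2, 3, 7, 16, 8, 10, 1, 4, 0, 5, 6, 13, 14, 11, 12]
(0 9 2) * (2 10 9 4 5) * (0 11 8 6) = (0 4 5 2 11 8 6)(9 10) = [4, 1, 11, 3, 5, 2, 0, 7, 6, 10, 9, 8]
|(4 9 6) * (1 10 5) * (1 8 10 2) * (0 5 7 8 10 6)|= |(0 5 10 7 8 6 4 9)(1 2)|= 8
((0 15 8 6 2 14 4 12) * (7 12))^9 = ((0 15 8 6 2 14 4 7 12))^9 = (15)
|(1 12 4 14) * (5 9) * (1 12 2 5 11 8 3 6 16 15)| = |(1 2 5 9 11 8 3 6 16 15)(4 14 12)| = 30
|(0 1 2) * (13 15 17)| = |(0 1 2)(13 15 17)| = 3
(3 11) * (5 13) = (3 11)(5 13) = [0, 1, 2, 11, 4, 13, 6, 7, 8, 9, 10, 3, 12, 5]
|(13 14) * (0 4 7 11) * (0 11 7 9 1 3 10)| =|(0 4 9 1 3 10)(13 14)| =6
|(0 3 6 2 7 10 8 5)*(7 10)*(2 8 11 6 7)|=9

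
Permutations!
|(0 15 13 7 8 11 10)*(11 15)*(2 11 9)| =|(0 9 2 11 10)(7 8 15 13)| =20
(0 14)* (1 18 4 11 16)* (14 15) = [15, 18, 2, 3, 11, 5, 6, 7, 8, 9, 10, 16, 12, 13, 0, 14, 1, 17, 4] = (0 15 14)(1 18 4 11 16)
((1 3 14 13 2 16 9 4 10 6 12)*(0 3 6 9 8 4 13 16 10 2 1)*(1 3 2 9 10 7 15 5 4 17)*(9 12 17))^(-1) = (0 12 4 5 15 7 2)(1 17 6)(3 13 9 8 16 14)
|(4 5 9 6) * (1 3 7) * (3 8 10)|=20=|(1 8 10 3 7)(4 5 9 6)|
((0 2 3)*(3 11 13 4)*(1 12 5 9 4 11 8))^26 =((0 2 8 1 12 5 9 4 3)(11 13))^26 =(13)(0 3 4 9 5 12 1 8 2)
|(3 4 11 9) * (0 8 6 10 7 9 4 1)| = |(0 8 6 10 7 9 3 1)(4 11)| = 8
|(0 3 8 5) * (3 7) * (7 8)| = |(0 8 5)(3 7)| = 6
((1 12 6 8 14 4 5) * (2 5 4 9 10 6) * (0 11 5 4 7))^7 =((0 11 5 1 12 2 4 7)(6 8 14 9 10))^7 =(0 7 4 2 12 1 5 11)(6 14 10 8 9)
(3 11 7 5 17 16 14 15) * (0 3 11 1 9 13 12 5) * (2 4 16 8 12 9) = (0 3 1 2 4 16 14 15 11 7)(5 17 8 12)(9 13) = [3, 2, 4, 1, 16, 17, 6, 0, 12, 13, 10, 7, 5, 9, 15, 11, 14, 8]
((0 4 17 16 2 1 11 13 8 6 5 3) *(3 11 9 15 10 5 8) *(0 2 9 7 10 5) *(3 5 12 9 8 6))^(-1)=((0 4 17 16 8 3 2 1 7 10)(5 11 13)(9 15 12))^(-1)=(0 10 7 1 2 3 8 16 17 4)(5 13 11)(9 12 15)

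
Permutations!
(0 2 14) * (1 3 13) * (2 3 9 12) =(0 3 13 1 9 12 2 14) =[3, 9, 14, 13, 4, 5, 6, 7, 8, 12, 10, 11, 2, 1, 0]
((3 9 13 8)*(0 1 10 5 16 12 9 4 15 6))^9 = ((0 1 10 5 16 12 9 13 8 3 4 15 6))^9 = (0 3 12 1 4 9 10 15 13 5 6 8 16)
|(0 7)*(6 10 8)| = 6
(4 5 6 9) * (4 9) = (9)(4 5 6) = [0, 1, 2, 3, 5, 6, 4, 7, 8, 9]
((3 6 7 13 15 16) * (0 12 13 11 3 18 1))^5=((0 12 13 15 16 18 1)(3 6 7 11))^5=(0 18 15 12 1 16 13)(3 6 7 11)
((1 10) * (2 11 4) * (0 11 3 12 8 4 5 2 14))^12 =(0 2 8)(3 4 11)(5 12 14) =((0 11 5 2 3 12 8 4 14)(1 10))^12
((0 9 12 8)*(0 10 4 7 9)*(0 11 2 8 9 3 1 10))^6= ((0 11 2 8)(1 10 4 7 3)(9 12))^6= (12)(0 2)(1 10 4 7 3)(8 11)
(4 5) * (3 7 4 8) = (3 7 4 5 8) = [0, 1, 2, 7, 5, 8, 6, 4, 3]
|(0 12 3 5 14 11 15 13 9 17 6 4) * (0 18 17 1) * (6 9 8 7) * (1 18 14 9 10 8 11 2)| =15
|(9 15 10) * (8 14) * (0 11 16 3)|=|(0 11 16 3)(8 14)(9 15 10)|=12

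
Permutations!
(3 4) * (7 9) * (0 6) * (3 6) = [3, 1, 2, 4, 6, 5, 0, 9, 8, 7] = (0 3 4 6)(7 9)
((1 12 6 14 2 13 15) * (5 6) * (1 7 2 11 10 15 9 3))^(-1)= (1 3 9 13 2 7 15 10 11 14 6 5 12)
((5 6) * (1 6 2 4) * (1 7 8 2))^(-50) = ((1 6 5)(2 4 7 8))^(-50) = (1 6 5)(2 7)(4 8)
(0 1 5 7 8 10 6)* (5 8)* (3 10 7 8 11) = (0 1 11 3 10 6)(5 8 7) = [1, 11, 2, 10, 4, 8, 0, 5, 7, 9, 6, 3]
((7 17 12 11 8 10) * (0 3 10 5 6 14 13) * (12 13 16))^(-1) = ((0 3 10 7 17 13)(5 6 14 16 12 11 8))^(-1) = (0 13 17 7 10 3)(5 8 11 12 16 14 6)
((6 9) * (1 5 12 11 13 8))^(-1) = ((1 5 12 11 13 8)(6 9))^(-1) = (1 8 13 11 12 5)(6 9)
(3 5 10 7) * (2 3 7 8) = (2 3 5 10 8) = [0, 1, 3, 5, 4, 10, 6, 7, 2, 9, 8]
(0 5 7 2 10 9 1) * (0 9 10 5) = [0, 9, 5, 3, 4, 7, 6, 2, 8, 1, 10] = (10)(1 9)(2 5 7)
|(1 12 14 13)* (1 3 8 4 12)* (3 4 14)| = |(3 8 14 13 4 12)| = 6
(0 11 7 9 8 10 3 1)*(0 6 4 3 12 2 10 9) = [11, 6, 10, 1, 3, 5, 4, 0, 9, 8, 12, 7, 2] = (0 11 7)(1 6 4 3)(2 10 12)(8 9)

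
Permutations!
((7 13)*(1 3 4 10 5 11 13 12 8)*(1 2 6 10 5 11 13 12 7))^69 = (1 13 5 4 3)(2 11)(6 12)(8 10)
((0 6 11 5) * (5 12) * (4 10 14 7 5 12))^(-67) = (0 14 11 5 10 6 7 4)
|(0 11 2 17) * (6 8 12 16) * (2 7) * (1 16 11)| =10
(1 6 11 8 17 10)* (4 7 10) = (1 6 11 8 17 4 7 10) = [0, 6, 2, 3, 7, 5, 11, 10, 17, 9, 1, 8, 12, 13, 14, 15, 16, 4]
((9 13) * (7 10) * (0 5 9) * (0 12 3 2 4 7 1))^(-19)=(0 13 2 10 5 12 4 1 9 3 7)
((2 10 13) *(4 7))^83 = (2 13 10)(4 7) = ((2 10 13)(4 7))^83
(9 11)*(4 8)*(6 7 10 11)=(4 8)(6 7 10 11 9)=[0, 1, 2, 3, 8, 5, 7, 10, 4, 6, 11, 9]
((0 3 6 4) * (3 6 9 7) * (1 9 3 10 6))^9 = ((0 1 9 7 10 6 4))^9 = (0 9 10 4 1 7 6)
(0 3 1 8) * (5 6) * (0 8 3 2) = (8)(0 2)(1 3)(5 6) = [2, 3, 0, 1, 4, 6, 5, 7, 8]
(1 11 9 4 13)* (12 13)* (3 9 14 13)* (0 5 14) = (0 5 14 13 1 11)(3 9 4 12) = [5, 11, 2, 9, 12, 14, 6, 7, 8, 4, 10, 0, 3, 1, 13]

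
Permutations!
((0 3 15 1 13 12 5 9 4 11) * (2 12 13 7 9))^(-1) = (0 11 4 9 7 1 15 3)(2 5 12)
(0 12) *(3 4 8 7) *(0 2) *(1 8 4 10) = (0 12 2)(1 8 7 3 10) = [12, 8, 0, 10, 4, 5, 6, 3, 7, 9, 1, 11, 2]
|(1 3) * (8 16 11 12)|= |(1 3)(8 16 11 12)|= 4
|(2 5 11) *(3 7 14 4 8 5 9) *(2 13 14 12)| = |(2 9 3 7 12)(4 8 5 11 13 14)| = 30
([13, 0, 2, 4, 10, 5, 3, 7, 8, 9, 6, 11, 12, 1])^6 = (13)(3 10)(4 6)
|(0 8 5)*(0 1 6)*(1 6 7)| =|(0 8 5 6)(1 7)| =4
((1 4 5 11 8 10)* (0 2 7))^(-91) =(0 7 2)(1 10 8 11 5 4)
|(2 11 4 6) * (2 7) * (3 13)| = 10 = |(2 11 4 6 7)(3 13)|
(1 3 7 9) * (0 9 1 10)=(0 9 10)(1 3 7)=[9, 3, 2, 7, 4, 5, 6, 1, 8, 10, 0]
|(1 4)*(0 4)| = 3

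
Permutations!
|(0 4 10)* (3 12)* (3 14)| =3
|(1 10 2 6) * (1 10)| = 3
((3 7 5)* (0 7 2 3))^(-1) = (0 5 7)(2 3)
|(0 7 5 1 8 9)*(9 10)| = 7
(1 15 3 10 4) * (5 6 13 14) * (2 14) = (1 15 3 10 4)(2 14 5 6 13) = [0, 15, 14, 10, 1, 6, 13, 7, 8, 9, 4, 11, 12, 2, 5, 3]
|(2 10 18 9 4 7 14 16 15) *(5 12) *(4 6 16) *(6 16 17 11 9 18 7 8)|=|(18)(2 10 7 14 4 8 6 17 11 9 16 15)(5 12)|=12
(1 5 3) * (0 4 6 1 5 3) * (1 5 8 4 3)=[3, 1, 2, 8, 6, 0, 5, 7, 4]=(0 3 8 4 6 5)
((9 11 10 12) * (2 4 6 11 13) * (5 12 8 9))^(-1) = (2 13 9 8 10 11 6 4)(5 12)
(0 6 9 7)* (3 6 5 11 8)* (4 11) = (0 5 4 11 8 3 6 9 7) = [5, 1, 2, 6, 11, 4, 9, 0, 3, 7, 10, 8]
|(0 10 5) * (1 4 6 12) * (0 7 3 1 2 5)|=|(0 10)(1 4 6 12 2 5 7 3)|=8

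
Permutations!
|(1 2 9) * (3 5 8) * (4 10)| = |(1 2 9)(3 5 8)(4 10)| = 6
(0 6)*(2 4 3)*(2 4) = [6, 1, 2, 4, 3, 5, 0] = (0 6)(3 4)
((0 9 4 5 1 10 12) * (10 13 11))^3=((0 9 4 5 1 13 11 10 12))^3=(0 5 11)(1 10 9)(4 13 12)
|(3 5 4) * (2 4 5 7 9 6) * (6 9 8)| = |(9)(2 4 3 7 8 6)| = 6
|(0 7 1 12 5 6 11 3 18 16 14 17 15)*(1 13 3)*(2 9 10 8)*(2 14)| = 65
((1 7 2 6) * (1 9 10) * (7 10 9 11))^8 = (11)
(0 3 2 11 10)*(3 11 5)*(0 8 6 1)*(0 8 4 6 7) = (0 11 10 4 6 1 8 7)(2 5 3) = [11, 8, 5, 2, 6, 3, 1, 0, 7, 9, 4, 10]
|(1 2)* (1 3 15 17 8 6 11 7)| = 9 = |(1 2 3 15 17 8 6 11 7)|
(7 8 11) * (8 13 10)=(7 13 10 8 11)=[0, 1, 2, 3, 4, 5, 6, 13, 11, 9, 8, 7, 12, 10]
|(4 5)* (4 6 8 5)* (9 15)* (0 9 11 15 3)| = 6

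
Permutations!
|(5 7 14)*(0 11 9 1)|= |(0 11 9 1)(5 7 14)|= 12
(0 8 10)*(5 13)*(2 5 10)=(0 8 2 5 13 10)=[8, 1, 5, 3, 4, 13, 6, 7, 2, 9, 0, 11, 12, 10]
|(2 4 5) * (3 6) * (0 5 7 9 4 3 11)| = |(0 5 2 3 6 11)(4 7 9)| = 6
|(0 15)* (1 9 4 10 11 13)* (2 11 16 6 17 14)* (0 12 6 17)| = 20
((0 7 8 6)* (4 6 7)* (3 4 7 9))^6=((0 7 8 9 3 4 6))^6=(0 6 4 3 9 8 7)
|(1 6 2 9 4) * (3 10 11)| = 15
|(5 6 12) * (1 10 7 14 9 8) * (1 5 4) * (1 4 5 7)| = |(1 10)(5 6 12)(7 14 9 8)| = 12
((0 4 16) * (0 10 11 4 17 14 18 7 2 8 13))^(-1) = ((0 17 14 18 7 2 8 13)(4 16 10 11))^(-1) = (0 13 8 2 7 18 14 17)(4 11 10 16)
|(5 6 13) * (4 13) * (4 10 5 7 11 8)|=15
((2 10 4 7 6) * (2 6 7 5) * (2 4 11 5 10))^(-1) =((4 10 11 5))^(-1) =(4 5 11 10)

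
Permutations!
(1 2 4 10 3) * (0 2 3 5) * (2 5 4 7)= (0 5)(1 3)(2 7)(4 10)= [5, 3, 7, 1, 10, 0, 6, 2, 8, 9, 4]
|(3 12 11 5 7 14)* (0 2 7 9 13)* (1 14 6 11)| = |(0 2 7 6 11 5 9 13)(1 14 3 12)| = 8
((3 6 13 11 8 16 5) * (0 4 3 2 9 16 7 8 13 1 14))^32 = ((0 4 3 6 1 14)(2 9 16 5)(7 8)(11 13))^32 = (16)(0 3 1)(4 6 14)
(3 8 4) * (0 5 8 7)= (0 5 8 4 3 7)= [5, 1, 2, 7, 3, 8, 6, 0, 4]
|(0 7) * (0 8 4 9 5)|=6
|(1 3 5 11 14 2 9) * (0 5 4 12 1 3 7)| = |(0 5 11 14 2 9 3 4 12 1 7)| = 11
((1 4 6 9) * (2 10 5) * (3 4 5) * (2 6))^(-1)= ((1 5 6 9)(2 10 3 4))^(-1)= (1 9 6 5)(2 4 3 10)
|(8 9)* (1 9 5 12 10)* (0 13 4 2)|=12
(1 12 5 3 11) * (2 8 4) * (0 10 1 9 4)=(0 10 1 12 5 3 11 9 4 2 8)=[10, 12, 8, 11, 2, 3, 6, 7, 0, 4, 1, 9, 5]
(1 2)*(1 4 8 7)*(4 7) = (1 2 7)(4 8) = [0, 2, 7, 3, 8, 5, 6, 1, 4]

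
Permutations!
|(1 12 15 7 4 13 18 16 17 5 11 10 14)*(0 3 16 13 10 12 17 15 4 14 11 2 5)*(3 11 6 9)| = 14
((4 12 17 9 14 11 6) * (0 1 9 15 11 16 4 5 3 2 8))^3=((0 1 9 14 16 4 12 17 15 11 6 5 3 2 8))^3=(0 14 12 11 3)(1 16 17 6 2)(4 15 5 8 9)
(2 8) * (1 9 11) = (1 9 11)(2 8) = [0, 9, 8, 3, 4, 5, 6, 7, 2, 11, 10, 1]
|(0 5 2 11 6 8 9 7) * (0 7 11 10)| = 4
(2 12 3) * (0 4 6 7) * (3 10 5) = (0 4 6 7)(2 12 10 5 3) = [4, 1, 12, 2, 6, 3, 7, 0, 8, 9, 5, 11, 10]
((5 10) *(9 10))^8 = (5 10 9)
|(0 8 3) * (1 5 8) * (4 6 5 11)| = 8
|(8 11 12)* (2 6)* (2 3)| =3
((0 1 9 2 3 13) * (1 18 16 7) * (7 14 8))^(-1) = ((0 18 16 14 8 7 1 9 2 3 13))^(-1) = (0 13 3 2 9 1 7 8 14 16 18)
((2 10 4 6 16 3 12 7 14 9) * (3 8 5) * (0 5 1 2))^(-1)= ((0 5 3 12 7 14 9)(1 2 10 4 6 16 8))^(-1)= (0 9 14 7 12 3 5)(1 8 16 6 4 10 2)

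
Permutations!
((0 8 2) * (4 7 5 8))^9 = (0 5)(2 7)(4 8) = ((0 4 7 5 8 2))^9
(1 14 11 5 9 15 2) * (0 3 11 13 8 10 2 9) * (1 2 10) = (0 3 11 5)(1 14 13 8)(9 15) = [3, 14, 2, 11, 4, 0, 6, 7, 1, 15, 10, 5, 12, 8, 13, 9]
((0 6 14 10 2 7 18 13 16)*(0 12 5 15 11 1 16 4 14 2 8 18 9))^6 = ((0 6 2 7 9)(1 16 12 5 15 11)(4 14 10 8 18 13))^6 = (18)(0 6 2 7 9)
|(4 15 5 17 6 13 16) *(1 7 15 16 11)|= |(1 7 15 5 17 6 13 11)(4 16)|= 8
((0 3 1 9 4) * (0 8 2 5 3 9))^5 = ((0 9 4 8 2 5 3 1))^5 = (0 5 4 1 2 9 3 8)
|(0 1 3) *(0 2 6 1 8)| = 4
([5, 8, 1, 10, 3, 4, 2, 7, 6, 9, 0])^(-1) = [10, 2, 6, 4, 5, 0, 8, 7, 1, 9, 3]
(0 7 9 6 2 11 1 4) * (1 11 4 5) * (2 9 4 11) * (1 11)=(0 7 4)(1 5 11 2)(6 9)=[7, 5, 1, 3, 0, 11, 9, 4, 8, 6, 10, 2]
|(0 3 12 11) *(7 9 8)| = 12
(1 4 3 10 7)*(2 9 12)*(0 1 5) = (0 1 4 3 10 7 5)(2 9 12) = [1, 4, 9, 10, 3, 0, 6, 5, 8, 12, 7, 11, 2]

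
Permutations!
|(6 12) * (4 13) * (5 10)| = |(4 13)(5 10)(6 12)| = 2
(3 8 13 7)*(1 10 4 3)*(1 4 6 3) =[0, 10, 2, 8, 1, 5, 3, 4, 13, 9, 6, 11, 12, 7] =(1 10 6 3 8 13 7 4)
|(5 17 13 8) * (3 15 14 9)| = 4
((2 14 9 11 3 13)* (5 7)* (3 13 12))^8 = (2 11 14 13 9)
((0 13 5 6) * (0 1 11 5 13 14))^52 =((0 14)(1 11 5 6))^52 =(14)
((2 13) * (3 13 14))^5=(2 14 3 13)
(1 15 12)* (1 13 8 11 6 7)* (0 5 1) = [5, 15, 2, 3, 4, 1, 7, 0, 11, 9, 10, 6, 13, 8, 14, 12] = (0 5 1 15 12 13 8 11 6 7)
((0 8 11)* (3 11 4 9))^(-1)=(0 11 3 9 4 8)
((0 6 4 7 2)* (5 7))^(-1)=((0 6 4 5 7 2))^(-1)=(0 2 7 5 4 6)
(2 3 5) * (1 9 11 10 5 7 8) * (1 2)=(1 9 11 10 5)(2 3 7 8)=[0, 9, 3, 7, 4, 1, 6, 8, 2, 11, 5, 10]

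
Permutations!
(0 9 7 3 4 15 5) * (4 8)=(0 9 7 3 8 4 15 5)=[9, 1, 2, 8, 15, 0, 6, 3, 4, 7, 10, 11, 12, 13, 14, 5]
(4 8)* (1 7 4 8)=(8)(1 7 4)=[0, 7, 2, 3, 1, 5, 6, 4, 8]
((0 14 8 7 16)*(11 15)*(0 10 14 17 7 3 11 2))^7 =(0 3 16 2 8 7 15 14 17 11 10) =((0 17 7 16 10 14 8 3 11 15 2))^7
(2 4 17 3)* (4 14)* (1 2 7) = [0, 2, 14, 7, 17, 5, 6, 1, 8, 9, 10, 11, 12, 13, 4, 15, 16, 3] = (1 2 14 4 17 3 7)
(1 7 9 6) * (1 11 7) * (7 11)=[0, 1, 2, 3, 4, 5, 7, 9, 8, 6, 10, 11]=(11)(6 7 9)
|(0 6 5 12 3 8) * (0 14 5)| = |(0 6)(3 8 14 5 12)| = 10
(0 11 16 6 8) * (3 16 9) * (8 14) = (0 11 9 3 16 6 14 8) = [11, 1, 2, 16, 4, 5, 14, 7, 0, 3, 10, 9, 12, 13, 8, 15, 6]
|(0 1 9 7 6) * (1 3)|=6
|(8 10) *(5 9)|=2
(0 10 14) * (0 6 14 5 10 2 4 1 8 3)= (0 2 4 1 8 3)(5 10)(6 14)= [2, 8, 4, 0, 1, 10, 14, 7, 3, 9, 5, 11, 12, 13, 6]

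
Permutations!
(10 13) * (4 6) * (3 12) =(3 12)(4 6)(10 13) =[0, 1, 2, 12, 6, 5, 4, 7, 8, 9, 13, 11, 3, 10]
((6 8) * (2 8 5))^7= ((2 8 6 5))^7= (2 5 6 8)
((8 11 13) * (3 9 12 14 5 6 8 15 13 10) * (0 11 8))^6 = (15)(0 14 3)(5 9 11)(6 12 10)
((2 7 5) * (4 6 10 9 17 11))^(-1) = ((2 7 5)(4 6 10 9 17 11))^(-1) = (2 5 7)(4 11 17 9 10 6)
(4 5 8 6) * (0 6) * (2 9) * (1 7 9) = (0 6 4 5 8)(1 7 9 2) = [6, 7, 1, 3, 5, 8, 4, 9, 0, 2]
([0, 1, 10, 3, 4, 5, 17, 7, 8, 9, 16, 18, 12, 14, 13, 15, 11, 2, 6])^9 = [0, 1, 16, 3, 4, 5, 2, 7, 8, 9, 11, 6, 12, 14, 13, 15, 18, 10, 17]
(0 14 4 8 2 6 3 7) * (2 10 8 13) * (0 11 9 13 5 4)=[14, 1, 6, 7, 5, 4, 3, 11, 10, 13, 8, 9, 12, 2, 0]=(0 14)(2 6 3 7 11 9 13)(4 5)(8 10)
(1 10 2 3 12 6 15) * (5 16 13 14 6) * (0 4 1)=[4, 10, 3, 12, 1, 16, 15, 7, 8, 9, 2, 11, 5, 14, 6, 0, 13]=(0 4 1 10 2 3 12 5 16 13 14 6 15)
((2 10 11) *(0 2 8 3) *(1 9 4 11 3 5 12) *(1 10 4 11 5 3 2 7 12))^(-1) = (0 3 8 11 9 1 5 4 2 10 12 7)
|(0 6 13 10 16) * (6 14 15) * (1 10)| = 8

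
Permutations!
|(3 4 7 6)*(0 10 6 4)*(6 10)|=6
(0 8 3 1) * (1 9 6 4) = (0 8 3 9 6 4 1) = [8, 0, 2, 9, 1, 5, 4, 7, 3, 6]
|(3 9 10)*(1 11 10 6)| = |(1 11 10 3 9 6)| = 6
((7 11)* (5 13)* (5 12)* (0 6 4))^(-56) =((0 6 4)(5 13 12)(7 11))^(-56) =(0 6 4)(5 13 12)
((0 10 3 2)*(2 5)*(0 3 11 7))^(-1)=((0 10 11 7)(2 3 5))^(-1)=(0 7 11 10)(2 5 3)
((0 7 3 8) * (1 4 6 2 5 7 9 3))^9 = (0 9 3 8)(1 2)(4 5)(6 7)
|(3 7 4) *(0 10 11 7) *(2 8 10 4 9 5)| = |(0 4 3)(2 8 10 11 7 9 5)| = 21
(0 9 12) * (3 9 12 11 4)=[12, 1, 2, 9, 3, 5, 6, 7, 8, 11, 10, 4, 0]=(0 12)(3 9 11 4)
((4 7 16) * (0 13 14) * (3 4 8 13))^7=(0 14 13 8 16 7 4 3)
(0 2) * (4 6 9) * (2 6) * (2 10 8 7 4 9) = [6, 1, 0, 3, 10, 5, 2, 4, 7, 9, 8] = (0 6 2)(4 10 8 7)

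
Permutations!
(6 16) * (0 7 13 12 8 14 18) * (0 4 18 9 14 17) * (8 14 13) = (0 7 8 17)(4 18)(6 16)(9 13 12 14) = [7, 1, 2, 3, 18, 5, 16, 8, 17, 13, 10, 11, 14, 12, 9, 15, 6, 0, 4]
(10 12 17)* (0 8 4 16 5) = (0 8 4 16 5)(10 12 17) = [8, 1, 2, 3, 16, 0, 6, 7, 4, 9, 12, 11, 17, 13, 14, 15, 5, 10]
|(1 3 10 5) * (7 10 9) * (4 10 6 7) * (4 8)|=14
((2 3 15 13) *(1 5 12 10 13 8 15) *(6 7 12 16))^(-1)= ((1 5 16 6 7 12 10 13 2 3)(8 15))^(-1)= (1 3 2 13 10 12 7 6 16 5)(8 15)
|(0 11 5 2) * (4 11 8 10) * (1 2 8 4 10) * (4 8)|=12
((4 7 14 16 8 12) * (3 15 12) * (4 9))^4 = (3 4 8 9 16 12 14 15 7)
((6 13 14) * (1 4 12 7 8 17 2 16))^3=(1 7 2 4 8 16 12 17)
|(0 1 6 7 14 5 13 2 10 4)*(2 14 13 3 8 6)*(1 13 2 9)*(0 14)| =18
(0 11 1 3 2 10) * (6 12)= (0 11 1 3 2 10)(6 12)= [11, 3, 10, 2, 4, 5, 12, 7, 8, 9, 0, 1, 6]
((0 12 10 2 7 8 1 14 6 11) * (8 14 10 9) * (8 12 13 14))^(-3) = (0 14 11 13 6)(1 2 8 10 7)(9 12) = ((0 13 14 6 11)(1 10 2 7 8)(9 12))^(-3)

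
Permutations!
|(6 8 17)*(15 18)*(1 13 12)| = |(1 13 12)(6 8 17)(15 18)| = 6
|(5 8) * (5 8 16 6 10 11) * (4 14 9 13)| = 20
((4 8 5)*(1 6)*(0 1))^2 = ((0 1 6)(4 8 5))^2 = (0 6 1)(4 5 8)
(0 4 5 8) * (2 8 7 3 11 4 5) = (0 5 7 3 11 4 2 8) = [5, 1, 8, 11, 2, 7, 6, 3, 0, 9, 10, 4]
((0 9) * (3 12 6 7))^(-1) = (0 9)(3 7 6 12)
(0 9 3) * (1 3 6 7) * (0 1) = (0 9 6 7)(1 3) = [9, 3, 2, 1, 4, 5, 7, 0, 8, 6]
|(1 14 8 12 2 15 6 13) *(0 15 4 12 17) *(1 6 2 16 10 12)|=|(0 15 2 4 1 14 8 17)(6 13)(10 12 16)|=24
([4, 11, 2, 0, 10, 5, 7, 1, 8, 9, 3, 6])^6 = (0 10)(1 6)(3 4)(7 11)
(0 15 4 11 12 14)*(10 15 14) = (0 14)(4 11 12 10 15) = [14, 1, 2, 3, 11, 5, 6, 7, 8, 9, 15, 12, 10, 13, 0, 4]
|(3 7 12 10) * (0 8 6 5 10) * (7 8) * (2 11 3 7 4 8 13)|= |(0 4 8 6 5 10 7 12)(2 11 3 13)|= 8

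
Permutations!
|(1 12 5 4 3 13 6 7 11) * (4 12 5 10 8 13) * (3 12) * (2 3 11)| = 9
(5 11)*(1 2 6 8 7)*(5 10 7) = (1 2 6 8 5 11 10 7) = [0, 2, 6, 3, 4, 11, 8, 1, 5, 9, 7, 10]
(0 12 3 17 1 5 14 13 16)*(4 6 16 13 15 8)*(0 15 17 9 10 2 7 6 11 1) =(0 12 3 9 10 2 7 6 16 15 8 4 11 1 5 14 17) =[12, 5, 7, 9, 11, 14, 16, 6, 4, 10, 2, 1, 3, 13, 17, 8, 15, 0]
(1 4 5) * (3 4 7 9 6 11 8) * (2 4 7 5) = (1 5)(2 4)(3 7 9 6 11 8) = [0, 5, 4, 7, 2, 1, 11, 9, 3, 6, 10, 8]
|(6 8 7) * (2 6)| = |(2 6 8 7)| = 4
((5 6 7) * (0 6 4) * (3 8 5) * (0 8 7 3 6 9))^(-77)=((0 9)(3 7 6)(4 8 5))^(-77)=(0 9)(3 7 6)(4 8 5)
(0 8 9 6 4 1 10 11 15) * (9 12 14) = (0 8 12 14 9 6 4 1 10 11 15) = [8, 10, 2, 3, 1, 5, 4, 7, 12, 6, 11, 15, 14, 13, 9, 0]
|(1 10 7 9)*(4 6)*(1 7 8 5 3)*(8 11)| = 6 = |(1 10 11 8 5 3)(4 6)(7 9)|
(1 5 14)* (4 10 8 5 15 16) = (1 15 16 4 10 8 5 14) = [0, 15, 2, 3, 10, 14, 6, 7, 5, 9, 8, 11, 12, 13, 1, 16, 4]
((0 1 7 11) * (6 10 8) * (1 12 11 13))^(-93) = ((0 12 11)(1 7 13)(6 10 8))^(-93) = (13)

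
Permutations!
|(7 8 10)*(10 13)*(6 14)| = 4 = |(6 14)(7 8 13 10)|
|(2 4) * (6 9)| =|(2 4)(6 9)| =2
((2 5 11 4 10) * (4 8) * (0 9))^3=(0 9)(2 8)(4 5)(10 11)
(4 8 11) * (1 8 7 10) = (1 8 11 4 7 10) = [0, 8, 2, 3, 7, 5, 6, 10, 11, 9, 1, 4]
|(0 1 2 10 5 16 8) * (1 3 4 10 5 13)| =10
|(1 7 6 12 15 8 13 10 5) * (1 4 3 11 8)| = 35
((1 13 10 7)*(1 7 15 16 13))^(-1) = (10 13 16 15)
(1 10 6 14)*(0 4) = [4, 10, 2, 3, 0, 5, 14, 7, 8, 9, 6, 11, 12, 13, 1] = (0 4)(1 10 6 14)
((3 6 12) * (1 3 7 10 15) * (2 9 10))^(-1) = ((1 3 6 12 7 2 9 10 15))^(-1) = (1 15 10 9 2 7 12 6 3)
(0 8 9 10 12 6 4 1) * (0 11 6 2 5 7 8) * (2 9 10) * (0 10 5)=(0 10 12 9 2)(1 11 6 4)(5 7 8)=[10, 11, 0, 3, 1, 7, 4, 8, 5, 2, 12, 6, 9]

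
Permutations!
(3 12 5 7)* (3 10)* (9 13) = (3 12 5 7 10)(9 13) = [0, 1, 2, 12, 4, 7, 6, 10, 8, 13, 3, 11, 5, 9]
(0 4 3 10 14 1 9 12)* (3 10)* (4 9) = (0 9 12)(1 4 10 14) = [9, 4, 2, 3, 10, 5, 6, 7, 8, 12, 14, 11, 0, 13, 1]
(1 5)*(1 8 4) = (1 5 8 4) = [0, 5, 2, 3, 1, 8, 6, 7, 4]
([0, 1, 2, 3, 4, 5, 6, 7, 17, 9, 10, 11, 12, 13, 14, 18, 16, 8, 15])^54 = [0, 1, 2, 3, 4, 5, 6, 7, 8, 9, 10, 11, 12, 13, 14, 15, 16, 17, 18]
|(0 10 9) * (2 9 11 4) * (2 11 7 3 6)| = |(0 10 7 3 6 2 9)(4 11)| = 14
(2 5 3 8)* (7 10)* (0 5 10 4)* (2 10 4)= (0 5 3 8 10 7 2 4)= [5, 1, 4, 8, 0, 3, 6, 2, 10, 9, 7]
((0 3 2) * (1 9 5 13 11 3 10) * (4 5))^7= ((0 10 1 9 4 5 13 11 3 2))^7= (0 11 4 10 3 5 1 2 13 9)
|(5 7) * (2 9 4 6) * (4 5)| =6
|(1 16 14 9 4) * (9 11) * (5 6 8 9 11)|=8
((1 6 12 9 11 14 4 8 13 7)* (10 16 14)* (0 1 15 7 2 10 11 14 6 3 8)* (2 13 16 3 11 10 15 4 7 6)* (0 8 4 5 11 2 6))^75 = (0 15 2 1)(3 16 9 5)(4 6 14 11)(7 10 8 12)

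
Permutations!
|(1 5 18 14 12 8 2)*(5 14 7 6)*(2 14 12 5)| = 9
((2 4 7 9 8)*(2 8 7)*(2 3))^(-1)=((2 4 3)(7 9))^(-1)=(2 3 4)(7 9)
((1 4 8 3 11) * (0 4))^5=((0 4 8 3 11 1))^5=(0 1 11 3 8 4)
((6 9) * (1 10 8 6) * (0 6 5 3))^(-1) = (0 3 5 8 10 1 9 6)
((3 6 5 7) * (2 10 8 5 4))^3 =((2 10 8 5 7 3 6 4))^3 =(2 5 6 10 7 4 8 3)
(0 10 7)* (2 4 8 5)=(0 10 7)(2 4 8 5)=[10, 1, 4, 3, 8, 2, 6, 0, 5, 9, 7]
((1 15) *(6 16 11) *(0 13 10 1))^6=((0 13 10 1 15)(6 16 11))^6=(16)(0 13 10 1 15)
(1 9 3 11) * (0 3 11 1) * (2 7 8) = (0 3 1 9 11)(2 7 8) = [3, 9, 7, 1, 4, 5, 6, 8, 2, 11, 10, 0]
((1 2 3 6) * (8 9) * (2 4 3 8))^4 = (2 8 9)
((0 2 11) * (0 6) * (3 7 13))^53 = ((0 2 11 6)(3 7 13))^53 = (0 2 11 6)(3 13 7)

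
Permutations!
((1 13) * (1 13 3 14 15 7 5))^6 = (15)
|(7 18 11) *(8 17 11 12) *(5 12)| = |(5 12 8 17 11 7 18)| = 7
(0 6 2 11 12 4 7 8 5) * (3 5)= (0 6 2 11 12 4 7 8 3 5)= [6, 1, 11, 5, 7, 0, 2, 8, 3, 9, 10, 12, 4]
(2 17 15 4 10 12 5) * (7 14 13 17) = [0, 1, 7, 3, 10, 2, 6, 14, 8, 9, 12, 11, 5, 17, 13, 4, 16, 15] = (2 7 14 13 17 15 4 10 12 5)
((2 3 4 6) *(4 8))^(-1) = ((2 3 8 4 6))^(-1) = (2 6 4 8 3)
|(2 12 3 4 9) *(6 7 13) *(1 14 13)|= 5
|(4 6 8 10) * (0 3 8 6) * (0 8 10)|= |(0 3 10 4 8)|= 5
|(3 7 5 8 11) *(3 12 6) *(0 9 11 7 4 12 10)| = |(0 9 11 10)(3 4 12 6)(5 8 7)| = 12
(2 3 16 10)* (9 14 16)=(2 3 9 14 16 10)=[0, 1, 3, 9, 4, 5, 6, 7, 8, 14, 2, 11, 12, 13, 16, 15, 10]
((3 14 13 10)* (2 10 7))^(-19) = ((2 10 3 14 13 7))^(-19) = (2 7 13 14 3 10)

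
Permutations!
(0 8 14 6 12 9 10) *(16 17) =[8, 1, 2, 3, 4, 5, 12, 7, 14, 10, 0, 11, 9, 13, 6, 15, 17, 16] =(0 8 14 6 12 9 10)(16 17)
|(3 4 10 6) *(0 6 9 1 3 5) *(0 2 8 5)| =|(0 6)(1 3 4 10 9)(2 8 5)| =30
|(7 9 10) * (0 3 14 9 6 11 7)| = |(0 3 14 9 10)(6 11 7)| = 15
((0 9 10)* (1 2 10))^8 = (0 2 9 10 1)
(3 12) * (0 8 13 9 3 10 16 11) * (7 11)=(0 8 13 9 3 12 10 16 7 11)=[8, 1, 2, 12, 4, 5, 6, 11, 13, 3, 16, 0, 10, 9, 14, 15, 7]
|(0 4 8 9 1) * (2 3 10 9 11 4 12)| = |(0 12 2 3 10 9 1)(4 8 11)| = 21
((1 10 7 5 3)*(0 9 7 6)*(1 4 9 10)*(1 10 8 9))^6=((0 8 9 7 5 3 4 1 10 6))^6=(0 4 9 10 5)(1 7 6 3 8)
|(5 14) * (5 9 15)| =4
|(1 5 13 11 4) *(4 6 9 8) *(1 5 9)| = 8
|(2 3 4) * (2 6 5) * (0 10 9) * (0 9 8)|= 15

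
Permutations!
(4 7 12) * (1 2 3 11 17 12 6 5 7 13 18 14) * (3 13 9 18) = (1 2 13 3 11 17 12 4 9 18 14)(5 7 6) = [0, 2, 13, 11, 9, 7, 5, 6, 8, 18, 10, 17, 4, 3, 1, 15, 16, 12, 14]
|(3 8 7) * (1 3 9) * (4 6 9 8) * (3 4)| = 4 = |(1 4 6 9)(7 8)|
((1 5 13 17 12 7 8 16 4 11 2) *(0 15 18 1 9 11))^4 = ((0 15 18 1 5 13 17 12 7 8 16 4)(2 9 11))^4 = (0 5 7)(1 12 4)(2 9 11)(8 15 13)(16 18 17)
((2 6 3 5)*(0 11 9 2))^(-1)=(0 5 3 6 2 9 11)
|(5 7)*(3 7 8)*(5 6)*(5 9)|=6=|(3 7 6 9 5 8)|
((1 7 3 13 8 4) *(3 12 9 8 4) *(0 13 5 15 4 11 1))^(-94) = (0 11 7 9 3 15)(1 12 8 5 4 13)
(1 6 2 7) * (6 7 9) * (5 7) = (1 5 7)(2 9 6) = [0, 5, 9, 3, 4, 7, 2, 1, 8, 6]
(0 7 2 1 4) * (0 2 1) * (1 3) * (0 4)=[7, 0, 4, 1, 2, 5, 6, 3]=(0 7 3 1)(2 4)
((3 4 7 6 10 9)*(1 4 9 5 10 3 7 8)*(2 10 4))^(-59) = (1 2 10 5 4 8)(3 9 7 6)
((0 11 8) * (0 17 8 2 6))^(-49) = (0 6 2 11)(8 17)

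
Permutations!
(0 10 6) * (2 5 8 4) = (0 10 6)(2 5 8 4) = [10, 1, 5, 3, 2, 8, 0, 7, 4, 9, 6]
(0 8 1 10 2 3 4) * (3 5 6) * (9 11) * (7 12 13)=(0 8 1 10 2 5 6 3 4)(7 12 13)(9 11)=[8, 10, 5, 4, 0, 6, 3, 12, 1, 11, 2, 9, 13, 7]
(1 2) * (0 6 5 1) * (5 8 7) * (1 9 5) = (0 6 8 7 1 2)(5 9) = [6, 2, 0, 3, 4, 9, 8, 1, 7, 5]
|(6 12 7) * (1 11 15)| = 3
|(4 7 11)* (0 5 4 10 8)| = |(0 5 4 7 11 10 8)| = 7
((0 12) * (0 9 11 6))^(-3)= (0 9 6 12 11)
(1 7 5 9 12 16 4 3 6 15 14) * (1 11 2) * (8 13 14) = (1 7 5 9 12 16 4 3 6 15 8 13 14 11 2) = [0, 7, 1, 6, 3, 9, 15, 5, 13, 12, 10, 2, 16, 14, 11, 8, 4]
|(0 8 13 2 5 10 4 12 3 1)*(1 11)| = 11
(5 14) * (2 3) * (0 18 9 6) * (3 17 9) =(0 18 3 2 17 9 6)(5 14) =[18, 1, 17, 2, 4, 14, 0, 7, 8, 6, 10, 11, 12, 13, 5, 15, 16, 9, 3]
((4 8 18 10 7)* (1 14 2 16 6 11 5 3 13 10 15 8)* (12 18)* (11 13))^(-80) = ((1 14 2 16 6 13 10 7 4)(3 11 5)(8 12 18 15))^(-80) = (18)(1 14 2 16 6 13 10 7 4)(3 11 5)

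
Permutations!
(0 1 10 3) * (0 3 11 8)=(0 1 10 11 8)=[1, 10, 2, 3, 4, 5, 6, 7, 0, 9, 11, 8]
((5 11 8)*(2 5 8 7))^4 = (11)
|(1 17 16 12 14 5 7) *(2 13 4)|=21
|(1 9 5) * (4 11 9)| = 5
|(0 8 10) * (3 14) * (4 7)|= 6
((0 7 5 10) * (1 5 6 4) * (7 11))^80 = ((0 11 7 6 4 1 5 10))^80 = (11)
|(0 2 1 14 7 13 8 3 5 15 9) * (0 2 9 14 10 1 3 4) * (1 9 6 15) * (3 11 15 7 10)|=|(0 6 7 13 8 4)(1 3 5)(2 11 15 14 10 9)|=6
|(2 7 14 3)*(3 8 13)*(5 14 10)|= 8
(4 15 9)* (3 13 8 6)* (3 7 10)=(3 13 8 6 7 10)(4 15 9)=[0, 1, 2, 13, 15, 5, 7, 10, 6, 4, 3, 11, 12, 8, 14, 9]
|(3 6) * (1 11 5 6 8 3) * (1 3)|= |(1 11 5 6 3 8)|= 6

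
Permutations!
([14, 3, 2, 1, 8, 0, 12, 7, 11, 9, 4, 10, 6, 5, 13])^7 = (0 5 13 14)(1 3)(4 10 11 8)(6 12)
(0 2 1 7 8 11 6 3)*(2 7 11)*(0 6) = (0 7 8 2 1 11)(3 6) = [7, 11, 1, 6, 4, 5, 3, 8, 2, 9, 10, 0]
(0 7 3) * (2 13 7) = (0 2 13 7 3) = [2, 1, 13, 0, 4, 5, 6, 3, 8, 9, 10, 11, 12, 7]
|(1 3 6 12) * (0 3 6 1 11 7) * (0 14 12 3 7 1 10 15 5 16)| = 12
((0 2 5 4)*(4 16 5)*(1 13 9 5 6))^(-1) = ((0 2 4)(1 13 9 5 16 6))^(-1) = (0 4 2)(1 6 16 5 9 13)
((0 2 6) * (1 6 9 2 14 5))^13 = ((0 14 5 1 6)(2 9))^13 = (0 1 14 6 5)(2 9)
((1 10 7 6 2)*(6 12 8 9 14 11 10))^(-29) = ((1 6 2)(7 12 8 9 14 11 10))^(-29) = (1 6 2)(7 10 11 14 9 8 12)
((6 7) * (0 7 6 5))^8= (0 5 7)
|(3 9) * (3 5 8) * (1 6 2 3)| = 7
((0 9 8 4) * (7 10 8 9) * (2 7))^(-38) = (0 8 7)(2 4 10)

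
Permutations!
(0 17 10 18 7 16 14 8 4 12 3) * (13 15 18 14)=(0 17 10 14 8 4 12 3)(7 16 13 15 18)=[17, 1, 2, 0, 12, 5, 6, 16, 4, 9, 14, 11, 3, 15, 8, 18, 13, 10, 7]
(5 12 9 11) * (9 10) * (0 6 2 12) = (0 6 2 12 10 9 11 5) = [6, 1, 12, 3, 4, 0, 2, 7, 8, 11, 9, 5, 10]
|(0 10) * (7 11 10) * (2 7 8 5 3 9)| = 9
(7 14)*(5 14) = [0, 1, 2, 3, 4, 14, 6, 5, 8, 9, 10, 11, 12, 13, 7] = (5 14 7)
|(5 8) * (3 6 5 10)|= |(3 6 5 8 10)|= 5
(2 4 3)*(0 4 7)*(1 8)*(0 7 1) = (0 4 3 2 1 8) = [4, 8, 1, 2, 3, 5, 6, 7, 0]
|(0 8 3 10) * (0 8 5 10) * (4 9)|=10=|(0 5 10 8 3)(4 9)|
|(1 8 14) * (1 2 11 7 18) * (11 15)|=8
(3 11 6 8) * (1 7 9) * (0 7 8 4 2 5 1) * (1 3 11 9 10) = (0 7 10 1 8 11 6 4 2 5 3 9) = [7, 8, 5, 9, 2, 3, 4, 10, 11, 0, 1, 6]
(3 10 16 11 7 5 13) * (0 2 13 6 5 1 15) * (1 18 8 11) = (0 2 13 3 10 16 1 15)(5 6)(7 18 8 11) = [2, 15, 13, 10, 4, 6, 5, 18, 11, 9, 16, 7, 12, 3, 14, 0, 1, 17, 8]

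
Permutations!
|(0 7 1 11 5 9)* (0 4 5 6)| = 15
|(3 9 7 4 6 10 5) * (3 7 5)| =7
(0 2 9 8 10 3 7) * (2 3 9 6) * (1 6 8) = (0 3 7)(1 6 2 8 10 9) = [3, 6, 8, 7, 4, 5, 2, 0, 10, 1, 9]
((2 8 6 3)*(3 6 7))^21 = ((2 8 7 3))^21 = (2 8 7 3)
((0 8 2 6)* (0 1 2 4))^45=(8)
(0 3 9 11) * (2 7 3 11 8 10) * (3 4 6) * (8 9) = (0 11)(2 7 4 6 3 8 10) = [11, 1, 7, 8, 6, 5, 3, 4, 10, 9, 2, 0]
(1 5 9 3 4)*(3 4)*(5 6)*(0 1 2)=[1, 6, 0, 3, 2, 9, 5, 7, 8, 4]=(0 1 6 5 9 4 2)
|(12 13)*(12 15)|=3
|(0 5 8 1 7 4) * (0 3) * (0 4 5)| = 4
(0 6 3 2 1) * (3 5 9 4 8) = (0 6 5 9 4 8 3 2 1) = [6, 0, 1, 2, 8, 9, 5, 7, 3, 4]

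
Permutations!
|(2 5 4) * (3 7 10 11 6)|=|(2 5 4)(3 7 10 11 6)|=15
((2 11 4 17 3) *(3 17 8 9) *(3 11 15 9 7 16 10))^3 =((17)(2 15 9 11 4 8 7 16 10 3))^3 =(17)(2 11 7 3 9 8 10 15 4 16)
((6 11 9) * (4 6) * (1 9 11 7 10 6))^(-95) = ((11)(1 9 4)(6 7 10))^(-95) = (11)(1 9 4)(6 7 10)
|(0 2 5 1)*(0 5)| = |(0 2)(1 5)| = 2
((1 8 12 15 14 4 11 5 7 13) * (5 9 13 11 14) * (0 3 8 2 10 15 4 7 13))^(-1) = ((0 3 8 12 4 14 7 11 9)(1 2 10 15 5 13))^(-1) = (0 9 11 7 14 4 12 8 3)(1 13 5 15 10 2)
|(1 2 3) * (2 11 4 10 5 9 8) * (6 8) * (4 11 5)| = |(11)(1 5 9 6 8 2 3)(4 10)| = 14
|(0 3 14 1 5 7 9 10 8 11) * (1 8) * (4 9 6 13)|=40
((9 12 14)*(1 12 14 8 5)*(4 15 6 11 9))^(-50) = ((1 12 8 5)(4 15 6 11 9 14))^(-50) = (1 8)(4 9 6)(5 12)(11 15 14)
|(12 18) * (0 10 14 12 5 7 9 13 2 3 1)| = 12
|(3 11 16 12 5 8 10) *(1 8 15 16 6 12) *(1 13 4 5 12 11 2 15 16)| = |(1 8 10 3 2 15)(4 5 16 13)(6 11)| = 12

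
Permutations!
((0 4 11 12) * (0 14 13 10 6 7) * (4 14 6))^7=((0 14 13 10 4 11 12 6 7))^7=(0 6 11 10 14 7 12 4 13)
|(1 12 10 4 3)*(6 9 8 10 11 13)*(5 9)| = 11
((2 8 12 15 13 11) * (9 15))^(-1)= ((2 8 12 9 15 13 11))^(-1)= (2 11 13 15 9 12 8)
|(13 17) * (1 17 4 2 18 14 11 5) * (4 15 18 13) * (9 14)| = 11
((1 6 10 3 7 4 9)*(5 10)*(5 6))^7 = (10)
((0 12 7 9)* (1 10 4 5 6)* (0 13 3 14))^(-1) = ((0 12 7 9 13 3 14)(1 10 4 5 6))^(-1) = (0 14 3 13 9 7 12)(1 6 5 4 10)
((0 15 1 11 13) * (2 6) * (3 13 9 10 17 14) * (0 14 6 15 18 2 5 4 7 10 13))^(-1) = (0 3 14 13 9 11 1 15 2 18)(4 5 6 17 10 7)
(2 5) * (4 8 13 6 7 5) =[0, 1, 4, 3, 8, 2, 7, 5, 13, 9, 10, 11, 12, 6] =(2 4 8 13 6 7 5)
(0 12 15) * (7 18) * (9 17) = [12, 1, 2, 3, 4, 5, 6, 18, 8, 17, 10, 11, 15, 13, 14, 0, 16, 9, 7] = (0 12 15)(7 18)(9 17)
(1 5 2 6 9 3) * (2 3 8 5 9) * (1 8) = (1 9)(2 6)(3 8 5) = [0, 9, 6, 8, 4, 3, 2, 7, 5, 1]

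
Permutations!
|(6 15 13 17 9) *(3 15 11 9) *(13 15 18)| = 12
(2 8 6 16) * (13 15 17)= [0, 1, 8, 3, 4, 5, 16, 7, 6, 9, 10, 11, 12, 15, 14, 17, 2, 13]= (2 8 6 16)(13 15 17)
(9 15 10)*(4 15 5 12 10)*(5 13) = (4 15)(5 12 10 9 13) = [0, 1, 2, 3, 15, 12, 6, 7, 8, 13, 9, 11, 10, 5, 14, 4]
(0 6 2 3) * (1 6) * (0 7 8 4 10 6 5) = [1, 5, 3, 7, 10, 0, 2, 8, 4, 9, 6] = (0 1 5)(2 3 7 8 4 10 6)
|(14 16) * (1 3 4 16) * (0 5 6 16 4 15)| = 8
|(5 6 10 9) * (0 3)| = |(0 3)(5 6 10 9)| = 4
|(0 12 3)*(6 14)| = |(0 12 3)(6 14)| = 6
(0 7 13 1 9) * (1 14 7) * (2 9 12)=[1, 12, 9, 3, 4, 5, 6, 13, 8, 0, 10, 11, 2, 14, 7]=(0 1 12 2 9)(7 13 14)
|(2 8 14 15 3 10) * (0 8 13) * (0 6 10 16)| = |(0 8 14 15 3 16)(2 13 6 10)| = 12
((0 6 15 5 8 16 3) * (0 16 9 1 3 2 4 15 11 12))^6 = ((0 6 11 12)(1 3 16 2 4 15 5 8 9))^6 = (0 11)(1 5 2)(3 8 4)(6 12)(9 15 16)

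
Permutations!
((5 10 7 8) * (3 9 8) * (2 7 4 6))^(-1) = (2 6 4 10 5 8 9 3 7)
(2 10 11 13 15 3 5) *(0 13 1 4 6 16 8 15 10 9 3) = (0 13 10 11 1 4 6 16 8 15)(2 9 3 5) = [13, 4, 9, 5, 6, 2, 16, 7, 15, 3, 11, 1, 12, 10, 14, 0, 8]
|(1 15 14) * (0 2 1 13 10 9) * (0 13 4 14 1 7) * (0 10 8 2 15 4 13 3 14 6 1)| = |(0 15)(1 4 6)(2 7 10 9 3 14 13 8)| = 24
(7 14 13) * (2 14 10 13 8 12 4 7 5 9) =[0, 1, 14, 3, 7, 9, 6, 10, 12, 2, 13, 11, 4, 5, 8] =(2 14 8 12 4 7 10 13 5 9)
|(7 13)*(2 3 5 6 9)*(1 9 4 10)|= |(1 9 2 3 5 6 4 10)(7 13)|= 8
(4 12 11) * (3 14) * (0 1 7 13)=(0 1 7 13)(3 14)(4 12 11)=[1, 7, 2, 14, 12, 5, 6, 13, 8, 9, 10, 4, 11, 0, 3]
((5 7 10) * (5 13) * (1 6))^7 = ((1 6)(5 7 10 13))^7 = (1 6)(5 13 10 7)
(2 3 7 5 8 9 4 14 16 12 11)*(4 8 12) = (2 3 7 5 12 11)(4 14 16)(8 9) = [0, 1, 3, 7, 14, 12, 6, 5, 9, 8, 10, 2, 11, 13, 16, 15, 4]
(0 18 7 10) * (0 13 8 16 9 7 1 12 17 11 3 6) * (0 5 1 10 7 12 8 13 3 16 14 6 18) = (1 8 14 6 5)(3 18 10)(9 12 17 11 16) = [0, 8, 2, 18, 4, 1, 5, 7, 14, 12, 3, 16, 17, 13, 6, 15, 9, 11, 10]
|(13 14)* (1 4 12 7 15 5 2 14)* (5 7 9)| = |(1 4 12 9 5 2 14 13)(7 15)| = 8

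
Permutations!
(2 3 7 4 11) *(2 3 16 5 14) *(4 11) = (2 16 5 14)(3 7 11) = [0, 1, 16, 7, 4, 14, 6, 11, 8, 9, 10, 3, 12, 13, 2, 15, 5]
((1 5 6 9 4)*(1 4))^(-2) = (1 6)(5 9)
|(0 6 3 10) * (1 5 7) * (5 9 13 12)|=12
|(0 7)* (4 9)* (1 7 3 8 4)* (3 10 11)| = |(0 10 11 3 8 4 9 1 7)| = 9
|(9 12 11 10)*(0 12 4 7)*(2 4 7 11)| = |(0 12 2 4 11 10 9 7)| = 8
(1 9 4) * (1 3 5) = [0, 9, 2, 5, 3, 1, 6, 7, 8, 4] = (1 9 4 3 5)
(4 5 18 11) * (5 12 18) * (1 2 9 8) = (1 2 9 8)(4 12 18 11) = [0, 2, 9, 3, 12, 5, 6, 7, 1, 8, 10, 4, 18, 13, 14, 15, 16, 17, 11]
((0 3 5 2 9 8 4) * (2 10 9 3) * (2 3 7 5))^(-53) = ((0 3 2 7 5 10 9 8 4))^(-53) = (0 3 2 7 5 10 9 8 4)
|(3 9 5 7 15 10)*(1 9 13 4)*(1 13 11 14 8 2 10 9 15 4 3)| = 13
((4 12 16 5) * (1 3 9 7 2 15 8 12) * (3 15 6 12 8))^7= (1 12 9 4 6 3 5 2 15 16 7)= ((1 15 3 9 7 2 6 12 16 5 4))^7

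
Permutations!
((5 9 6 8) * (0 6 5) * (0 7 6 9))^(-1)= ((0 9 5)(6 8 7))^(-1)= (0 5 9)(6 7 8)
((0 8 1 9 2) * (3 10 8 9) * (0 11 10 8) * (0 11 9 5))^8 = ((0 5)(1 3 8)(2 9)(10 11))^8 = (11)(1 8 3)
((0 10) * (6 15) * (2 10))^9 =((0 2 10)(6 15))^9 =(6 15)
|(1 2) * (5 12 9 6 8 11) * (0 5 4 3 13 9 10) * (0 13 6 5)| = |(1 2)(3 6 8 11 4)(5 12 10 13 9)| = 10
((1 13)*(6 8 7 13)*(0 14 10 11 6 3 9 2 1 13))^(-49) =(14)(1 2 9 3)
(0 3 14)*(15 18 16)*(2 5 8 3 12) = (0 12 2 5 8 3 14)(15 18 16) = [12, 1, 5, 14, 4, 8, 6, 7, 3, 9, 10, 11, 2, 13, 0, 18, 15, 17, 16]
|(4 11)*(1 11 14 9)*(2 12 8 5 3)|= 5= |(1 11 4 14 9)(2 12 8 5 3)|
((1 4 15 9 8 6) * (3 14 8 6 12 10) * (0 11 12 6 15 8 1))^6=(15)(0 1 12 8 3)(4 10 6 14 11)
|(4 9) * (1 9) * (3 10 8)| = 3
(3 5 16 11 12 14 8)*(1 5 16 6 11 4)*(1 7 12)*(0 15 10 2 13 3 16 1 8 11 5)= (0 15 10 2 13 3 1)(4 7 12 14 11 8 16)(5 6)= [15, 0, 13, 1, 7, 6, 5, 12, 16, 9, 2, 8, 14, 3, 11, 10, 4]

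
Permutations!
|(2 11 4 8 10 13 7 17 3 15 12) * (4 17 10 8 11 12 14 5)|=|(2 12)(3 15 14 5 4 11 17)(7 10 13)|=42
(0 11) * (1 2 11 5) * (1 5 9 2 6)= (0 9 2 11)(1 6)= [9, 6, 11, 3, 4, 5, 1, 7, 8, 2, 10, 0]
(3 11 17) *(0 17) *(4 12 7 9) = (0 17 3 11)(4 12 7 9) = [17, 1, 2, 11, 12, 5, 6, 9, 8, 4, 10, 0, 7, 13, 14, 15, 16, 3]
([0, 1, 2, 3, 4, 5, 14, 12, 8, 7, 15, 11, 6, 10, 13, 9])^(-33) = (6 12 7 9 15 10 13 14)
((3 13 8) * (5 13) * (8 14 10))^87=((3 5 13 14 10 8))^87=(3 14)(5 10)(8 13)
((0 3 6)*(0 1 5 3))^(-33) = (1 6 3 5)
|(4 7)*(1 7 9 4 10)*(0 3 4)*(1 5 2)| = |(0 3 4 9)(1 7 10 5 2)| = 20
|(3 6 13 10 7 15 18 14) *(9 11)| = |(3 6 13 10 7 15 18 14)(9 11)| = 8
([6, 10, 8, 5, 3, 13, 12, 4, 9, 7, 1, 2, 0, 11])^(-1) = (0 12 6)(1 10)(2 11 13 5 3 4 7 9 8)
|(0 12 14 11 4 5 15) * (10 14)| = |(0 12 10 14 11 4 5 15)| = 8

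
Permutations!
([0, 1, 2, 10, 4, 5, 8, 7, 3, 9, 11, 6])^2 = [0, 1, 2, 11, 4, 5, 3, 7, 10, 9, 6, 8]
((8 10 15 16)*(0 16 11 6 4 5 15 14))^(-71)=(0 14 10 8 16)(4 6 11 15 5)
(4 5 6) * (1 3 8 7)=(1 3 8 7)(4 5 6)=[0, 3, 2, 8, 5, 6, 4, 1, 7]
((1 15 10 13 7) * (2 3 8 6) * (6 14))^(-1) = ((1 15 10 13 7)(2 3 8 14 6))^(-1) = (1 7 13 10 15)(2 6 14 8 3)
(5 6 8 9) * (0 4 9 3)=(0 4 9 5 6 8 3)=[4, 1, 2, 0, 9, 6, 8, 7, 3, 5]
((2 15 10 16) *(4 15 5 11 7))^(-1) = (2 16 10 15 4 7 11 5)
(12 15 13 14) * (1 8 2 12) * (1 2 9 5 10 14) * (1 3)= (1 8 9 5 10 14 2 12 15 13 3)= [0, 8, 12, 1, 4, 10, 6, 7, 9, 5, 14, 11, 15, 3, 2, 13]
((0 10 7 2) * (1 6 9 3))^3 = ((0 10 7 2)(1 6 9 3))^3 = (0 2 7 10)(1 3 9 6)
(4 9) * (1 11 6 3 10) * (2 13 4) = (1 11 6 3 10)(2 13 4 9) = [0, 11, 13, 10, 9, 5, 3, 7, 8, 2, 1, 6, 12, 4]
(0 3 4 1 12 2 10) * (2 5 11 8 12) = [3, 2, 10, 4, 1, 11, 6, 7, 12, 9, 0, 8, 5] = (0 3 4 1 2 10)(5 11 8 12)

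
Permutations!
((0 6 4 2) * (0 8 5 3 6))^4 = ((2 8 5 3 6 4))^4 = (2 6 5)(3 8 4)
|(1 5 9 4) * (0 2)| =4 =|(0 2)(1 5 9 4)|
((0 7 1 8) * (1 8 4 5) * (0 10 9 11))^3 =(0 10)(7 9)(8 11)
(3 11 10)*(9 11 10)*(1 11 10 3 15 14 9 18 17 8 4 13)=(1 11 18 17 8 4 13)(9 10 15 14)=[0, 11, 2, 3, 13, 5, 6, 7, 4, 10, 15, 18, 12, 1, 9, 14, 16, 8, 17]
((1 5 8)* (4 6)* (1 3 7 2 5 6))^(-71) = (1 6 4)(2 7 3 8 5)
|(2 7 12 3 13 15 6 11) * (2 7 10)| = 14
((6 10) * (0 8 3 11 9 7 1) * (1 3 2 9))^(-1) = ((0 8 2 9 7 3 11 1)(6 10))^(-1) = (0 1 11 3 7 9 2 8)(6 10)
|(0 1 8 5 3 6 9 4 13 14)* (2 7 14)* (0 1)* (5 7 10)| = |(1 8 7 14)(2 10 5 3 6 9 4 13)| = 8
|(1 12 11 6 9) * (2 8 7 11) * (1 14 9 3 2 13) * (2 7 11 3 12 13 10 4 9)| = 18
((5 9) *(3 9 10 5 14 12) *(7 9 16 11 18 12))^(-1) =(3 12 18 11 16)(5 10)(7 14 9)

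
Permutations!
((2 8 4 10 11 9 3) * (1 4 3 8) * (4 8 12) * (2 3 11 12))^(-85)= (4 12 10)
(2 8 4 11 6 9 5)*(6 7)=(2 8 4 11 7 6 9 5)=[0, 1, 8, 3, 11, 2, 9, 6, 4, 5, 10, 7]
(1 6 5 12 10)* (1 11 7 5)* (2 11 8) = (1 6)(2 11 7 5 12 10 8) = [0, 6, 11, 3, 4, 12, 1, 5, 2, 9, 8, 7, 10]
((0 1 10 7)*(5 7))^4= (0 7 5 10 1)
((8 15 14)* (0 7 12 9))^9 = (15)(0 7 12 9)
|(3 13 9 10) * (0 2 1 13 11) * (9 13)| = 7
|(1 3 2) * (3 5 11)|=|(1 5 11 3 2)|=5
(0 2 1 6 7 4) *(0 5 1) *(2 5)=(0 5 1 6 7 4 2)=[5, 6, 0, 3, 2, 1, 7, 4]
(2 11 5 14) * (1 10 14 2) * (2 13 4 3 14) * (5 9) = (1 10 2 11 9 5 13 4 3 14) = [0, 10, 11, 14, 3, 13, 6, 7, 8, 5, 2, 9, 12, 4, 1]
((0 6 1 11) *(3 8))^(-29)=(0 11 1 6)(3 8)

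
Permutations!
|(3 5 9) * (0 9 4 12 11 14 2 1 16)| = |(0 9 3 5 4 12 11 14 2 1 16)| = 11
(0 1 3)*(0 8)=(0 1 3 8)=[1, 3, 2, 8, 4, 5, 6, 7, 0]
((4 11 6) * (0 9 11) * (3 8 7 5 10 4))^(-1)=((0 9 11 6 3 8 7 5 10 4))^(-1)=(0 4 10 5 7 8 3 6 11 9)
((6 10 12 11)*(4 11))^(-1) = ((4 11 6 10 12))^(-1) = (4 12 10 6 11)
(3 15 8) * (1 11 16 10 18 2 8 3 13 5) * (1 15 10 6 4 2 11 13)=(1 13 5 15 3 10 18 11 16 6 4 2 8)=[0, 13, 8, 10, 2, 15, 4, 7, 1, 9, 18, 16, 12, 5, 14, 3, 6, 17, 11]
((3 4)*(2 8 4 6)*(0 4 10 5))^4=((0 4 3 6 2 8 10 5))^4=(0 2)(3 10)(4 8)(5 6)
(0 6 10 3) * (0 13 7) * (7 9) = (0 6 10 3 13 9 7) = [6, 1, 2, 13, 4, 5, 10, 0, 8, 7, 3, 11, 12, 9]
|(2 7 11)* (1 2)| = 4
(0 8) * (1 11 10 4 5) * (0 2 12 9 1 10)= [8, 11, 12, 3, 5, 10, 6, 7, 2, 1, 4, 0, 9]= (0 8 2 12 9 1 11)(4 5 10)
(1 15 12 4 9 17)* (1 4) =(1 15 12)(4 9 17) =[0, 15, 2, 3, 9, 5, 6, 7, 8, 17, 10, 11, 1, 13, 14, 12, 16, 4]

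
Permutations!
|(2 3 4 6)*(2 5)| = 5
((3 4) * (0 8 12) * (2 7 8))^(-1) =(0 12 8 7 2)(3 4) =((0 2 7 8 12)(3 4))^(-1)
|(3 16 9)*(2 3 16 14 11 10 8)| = 6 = |(2 3 14 11 10 8)(9 16)|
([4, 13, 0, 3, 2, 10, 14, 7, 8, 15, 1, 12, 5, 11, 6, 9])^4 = (15)(0 4 2)(1 5 11)(10 12 13)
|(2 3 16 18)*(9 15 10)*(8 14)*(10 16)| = 14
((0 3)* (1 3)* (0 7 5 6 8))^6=(0 8 6 5 7 3 1)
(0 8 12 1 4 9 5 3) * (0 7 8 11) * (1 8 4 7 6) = (0 11)(1 7 4 9 5 3 6)(8 12) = [11, 7, 2, 6, 9, 3, 1, 4, 12, 5, 10, 0, 8]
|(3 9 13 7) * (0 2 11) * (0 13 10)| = 8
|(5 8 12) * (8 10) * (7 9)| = |(5 10 8 12)(7 9)| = 4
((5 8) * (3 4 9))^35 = (3 9 4)(5 8)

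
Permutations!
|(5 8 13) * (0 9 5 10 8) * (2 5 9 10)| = 6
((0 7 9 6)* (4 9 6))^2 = (9)(0 6 7)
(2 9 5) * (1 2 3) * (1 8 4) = [0, 2, 9, 8, 1, 3, 6, 7, 4, 5] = (1 2 9 5 3 8 4)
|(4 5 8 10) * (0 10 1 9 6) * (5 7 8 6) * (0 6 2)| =9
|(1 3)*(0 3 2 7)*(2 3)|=6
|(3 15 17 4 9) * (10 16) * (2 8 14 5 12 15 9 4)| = 14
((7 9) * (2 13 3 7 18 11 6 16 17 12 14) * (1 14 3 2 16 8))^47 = (1 8 6 11 18 9 7 3 12 17 16 14)(2 13)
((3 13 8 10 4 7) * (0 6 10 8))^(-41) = (0 6 10 4 7 3 13)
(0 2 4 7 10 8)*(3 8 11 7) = (0 2 4 3 8)(7 10 11) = [2, 1, 4, 8, 3, 5, 6, 10, 0, 9, 11, 7]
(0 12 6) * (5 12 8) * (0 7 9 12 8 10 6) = (0 10 6 7 9 12)(5 8) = [10, 1, 2, 3, 4, 8, 7, 9, 5, 12, 6, 11, 0]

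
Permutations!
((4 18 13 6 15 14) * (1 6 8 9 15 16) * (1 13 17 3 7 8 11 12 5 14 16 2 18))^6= (1 7 11 6 8 12 2 9 5 18 15 14 17 16 4 3 13)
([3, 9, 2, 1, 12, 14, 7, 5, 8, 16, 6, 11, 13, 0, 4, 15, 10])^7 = [7, 14, 2, 5, 16, 1, 0, 3, 8, 4, 13, 11, 10, 6, 9, 15, 12]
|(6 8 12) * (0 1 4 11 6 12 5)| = |(12)(0 1 4 11 6 8 5)| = 7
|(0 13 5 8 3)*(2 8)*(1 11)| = 6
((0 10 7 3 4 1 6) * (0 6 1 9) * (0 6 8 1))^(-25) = ((0 10 7 3 4 9 6 8 1))^(-25) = (0 7 4 6 1 10 3 9 8)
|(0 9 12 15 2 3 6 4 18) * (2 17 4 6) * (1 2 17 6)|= 11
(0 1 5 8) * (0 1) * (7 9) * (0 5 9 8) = (0 5)(1 9 7 8) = [5, 9, 2, 3, 4, 0, 6, 8, 1, 7]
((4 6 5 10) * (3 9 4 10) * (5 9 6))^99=((10)(3 6 9 4 5))^99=(10)(3 5 4 9 6)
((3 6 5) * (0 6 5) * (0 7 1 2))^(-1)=(0 2 1 7 6)(3 5)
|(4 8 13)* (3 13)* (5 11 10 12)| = |(3 13 4 8)(5 11 10 12)| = 4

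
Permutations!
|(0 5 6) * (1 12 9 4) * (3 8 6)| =20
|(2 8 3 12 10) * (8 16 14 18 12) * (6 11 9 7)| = 12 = |(2 16 14 18 12 10)(3 8)(6 11 9 7)|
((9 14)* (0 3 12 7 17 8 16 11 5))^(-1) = ((0 3 12 7 17 8 16 11 5)(9 14))^(-1) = (0 5 11 16 8 17 7 12 3)(9 14)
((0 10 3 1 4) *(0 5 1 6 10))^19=((1 4 5)(3 6 10))^19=(1 4 5)(3 6 10)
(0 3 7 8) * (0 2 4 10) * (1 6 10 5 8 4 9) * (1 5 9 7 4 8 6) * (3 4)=(0 4 9 5 6 10)(2 7 8)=[4, 1, 7, 3, 9, 6, 10, 8, 2, 5, 0]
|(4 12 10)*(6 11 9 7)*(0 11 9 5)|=|(0 11 5)(4 12 10)(6 9 7)|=3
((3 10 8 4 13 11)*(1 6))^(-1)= ((1 6)(3 10 8 4 13 11))^(-1)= (1 6)(3 11 13 4 8 10)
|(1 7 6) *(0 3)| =6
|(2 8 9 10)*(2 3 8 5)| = 4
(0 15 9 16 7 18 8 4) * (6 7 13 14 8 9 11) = [15, 1, 2, 3, 0, 5, 7, 18, 4, 16, 10, 6, 12, 14, 8, 11, 13, 17, 9] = (0 15 11 6 7 18 9 16 13 14 8 4)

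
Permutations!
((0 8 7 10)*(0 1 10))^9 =((0 8 7)(1 10))^9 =(1 10)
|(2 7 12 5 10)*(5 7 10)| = 2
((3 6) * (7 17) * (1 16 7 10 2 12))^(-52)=((1 16 7 17 10 2 12)(3 6))^(-52)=(1 10 16 2 7 12 17)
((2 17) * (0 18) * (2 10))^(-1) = (0 18)(2 10 17)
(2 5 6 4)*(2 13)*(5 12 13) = (2 12 13)(4 5 6) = [0, 1, 12, 3, 5, 6, 4, 7, 8, 9, 10, 11, 13, 2]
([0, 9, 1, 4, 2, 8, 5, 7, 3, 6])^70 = (1 4 8 6)(2 3 5 9)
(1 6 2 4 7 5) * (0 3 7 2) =(0 3 7 5 1 6)(2 4) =[3, 6, 4, 7, 2, 1, 0, 5]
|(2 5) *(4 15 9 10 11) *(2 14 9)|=8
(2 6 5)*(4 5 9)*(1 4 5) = (1 4)(2 6 9 5) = [0, 4, 6, 3, 1, 2, 9, 7, 8, 5]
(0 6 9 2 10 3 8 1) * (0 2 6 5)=[5, 2, 10, 8, 4, 0, 9, 7, 1, 6, 3]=(0 5)(1 2 10 3 8)(6 9)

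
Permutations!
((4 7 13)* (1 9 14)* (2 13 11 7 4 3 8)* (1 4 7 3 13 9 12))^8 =((1 12)(2 9 14 4 7 11 3 8))^8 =(14)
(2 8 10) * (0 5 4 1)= [5, 0, 8, 3, 1, 4, 6, 7, 10, 9, 2]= (0 5 4 1)(2 8 10)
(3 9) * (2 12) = [0, 1, 12, 9, 4, 5, 6, 7, 8, 3, 10, 11, 2] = (2 12)(3 9)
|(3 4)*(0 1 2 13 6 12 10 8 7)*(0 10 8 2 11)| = 42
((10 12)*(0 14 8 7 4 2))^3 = ((0 14 8 7 4 2)(10 12))^3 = (0 7)(2 8)(4 14)(10 12)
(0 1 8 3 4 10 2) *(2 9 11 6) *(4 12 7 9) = [1, 8, 0, 12, 10, 5, 2, 9, 3, 11, 4, 6, 7] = (0 1 8 3 12 7 9 11 6 2)(4 10)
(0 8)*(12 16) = (0 8)(12 16) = [8, 1, 2, 3, 4, 5, 6, 7, 0, 9, 10, 11, 16, 13, 14, 15, 12]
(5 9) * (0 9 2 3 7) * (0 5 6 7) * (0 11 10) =(0 9 6 7 5 2 3 11 10) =[9, 1, 3, 11, 4, 2, 7, 5, 8, 6, 0, 10]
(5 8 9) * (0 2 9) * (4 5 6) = (0 2 9 6 4 5 8) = [2, 1, 9, 3, 5, 8, 4, 7, 0, 6]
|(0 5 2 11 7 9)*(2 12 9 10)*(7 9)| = 8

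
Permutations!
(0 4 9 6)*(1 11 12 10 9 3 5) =(0 4 3 5 1 11 12 10 9 6) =[4, 11, 2, 5, 3, 1, 0, 7, 8, 6, 9, 12, 10]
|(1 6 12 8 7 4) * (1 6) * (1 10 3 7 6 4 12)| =7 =|(1 10 3 7 12 8 6)|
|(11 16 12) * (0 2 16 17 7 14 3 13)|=10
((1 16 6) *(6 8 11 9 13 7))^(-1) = (1 6 7 13 9 11 8 16)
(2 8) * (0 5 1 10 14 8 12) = (0 5 1 10 14 8 2 12) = [5, 10, 12, 3, 4, 1, 6, 7, 2, 9, 14, 11, 0, 13, 8]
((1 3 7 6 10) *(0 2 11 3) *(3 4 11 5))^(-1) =(0 1 10 6 7 3 5 2)(4 11) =((0 2 5 3 7 6 10 1)(4 11))^(-1)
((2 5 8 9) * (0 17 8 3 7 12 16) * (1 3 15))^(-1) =(0 16 12 7 3 1 15 5 2 9 8 17)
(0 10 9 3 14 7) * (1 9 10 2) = (0 2 1 9 3 14 7) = [2, 9, 1, 14, 4, 5, 6, 0, 8, 3, 10, 11, 12, 13, 7]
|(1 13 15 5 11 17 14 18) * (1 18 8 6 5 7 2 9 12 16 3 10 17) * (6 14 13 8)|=30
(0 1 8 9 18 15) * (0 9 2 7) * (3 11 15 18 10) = (18)(0 1 8 2 7)(3 11 15 9 10) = [1, 8, 7, 11, 4, 5, 6, 0, 2, 10, 3, 15, 12, 13, 14, 9, 16, 17, 18]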